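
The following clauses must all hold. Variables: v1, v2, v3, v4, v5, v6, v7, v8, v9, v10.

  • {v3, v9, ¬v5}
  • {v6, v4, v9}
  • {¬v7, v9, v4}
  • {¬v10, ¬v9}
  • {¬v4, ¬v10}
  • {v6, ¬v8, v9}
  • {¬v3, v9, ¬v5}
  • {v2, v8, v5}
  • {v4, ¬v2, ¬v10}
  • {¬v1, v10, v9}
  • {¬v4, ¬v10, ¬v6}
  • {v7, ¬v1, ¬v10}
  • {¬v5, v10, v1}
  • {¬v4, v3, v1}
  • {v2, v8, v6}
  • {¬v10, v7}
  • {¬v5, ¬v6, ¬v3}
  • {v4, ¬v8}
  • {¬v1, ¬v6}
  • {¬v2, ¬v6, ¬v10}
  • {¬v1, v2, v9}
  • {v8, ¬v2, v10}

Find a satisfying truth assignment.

v1=False  v2=True  v3=True  v4=True  v5=False  v6=False  v7=False  v8=True  v9=True  v10=False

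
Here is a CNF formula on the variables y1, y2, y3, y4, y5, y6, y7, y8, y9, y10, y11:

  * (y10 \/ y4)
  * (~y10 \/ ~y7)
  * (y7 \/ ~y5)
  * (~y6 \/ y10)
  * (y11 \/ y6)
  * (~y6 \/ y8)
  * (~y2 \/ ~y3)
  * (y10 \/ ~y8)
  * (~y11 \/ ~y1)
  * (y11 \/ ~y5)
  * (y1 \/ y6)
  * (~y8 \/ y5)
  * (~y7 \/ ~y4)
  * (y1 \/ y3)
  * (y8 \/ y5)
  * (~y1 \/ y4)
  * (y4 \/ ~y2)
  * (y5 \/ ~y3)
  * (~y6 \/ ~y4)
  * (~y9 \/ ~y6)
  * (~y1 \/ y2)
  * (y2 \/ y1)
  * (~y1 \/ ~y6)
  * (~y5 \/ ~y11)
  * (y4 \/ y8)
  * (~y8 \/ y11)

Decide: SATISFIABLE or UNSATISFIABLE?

y1 = True:
  propagation gives y11=False, y6=True; an empty clause results — contradiction.
y1 = False:
  propagation gives y6=True, y10=True, y7=False, y5=False; an empty clause results — contradiction.
Every branch closes, so no satisfying assignment exists.

UNSATISFIABLE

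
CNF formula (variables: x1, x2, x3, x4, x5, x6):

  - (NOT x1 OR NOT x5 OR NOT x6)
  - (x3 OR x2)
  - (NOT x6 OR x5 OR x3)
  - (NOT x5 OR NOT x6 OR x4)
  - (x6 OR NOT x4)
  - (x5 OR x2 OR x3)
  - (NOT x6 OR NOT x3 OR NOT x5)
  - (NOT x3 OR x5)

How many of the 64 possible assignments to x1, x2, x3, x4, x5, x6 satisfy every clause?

9

Case analysis on x5 and x3:
  x5=T, x3=T: remaining (x1,x2,x4,x6) ∈ {(F,F,F,F); (F,T,F,F); (T,F,F,F); (T,T,F,F)} — 4.
  x5=T, x3=F: remaining (x1,x2,x4,x6) ∈ {(F,T,F,F); (F,T,T,T); (T,T,F,F)} — 3.
  x5=F, x3=T: a clause becomes empty — 0.
  x5=F, x3=F: remaining (x1,x2,x4,x6) ∈ {(F,T,F,F); (T,T,F,F)} — 2.
Total: 4 + 3 + 0 + 2 = 9.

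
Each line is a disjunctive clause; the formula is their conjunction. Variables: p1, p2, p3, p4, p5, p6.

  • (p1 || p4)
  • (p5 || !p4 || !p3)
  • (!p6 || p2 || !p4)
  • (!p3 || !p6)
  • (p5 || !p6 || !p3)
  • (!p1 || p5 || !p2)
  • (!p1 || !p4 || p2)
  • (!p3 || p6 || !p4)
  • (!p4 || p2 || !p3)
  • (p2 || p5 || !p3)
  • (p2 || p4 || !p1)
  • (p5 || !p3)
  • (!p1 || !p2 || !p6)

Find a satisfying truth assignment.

p1=True, p2=True, p3=True, p4=False, p5=True, p6=False

Check each clause:
  1. (p4 || p1) — p1 is true.
  2. (!p3 || !p4 || p5) — !p4 is true.
  3. (!p4 || p2 || !p6) — p2 is true.
  4. (!p3 || !p6) — !p6 is true.
  5. (!p6 || p5 || !p3) — !p6 is true.
  6. (!p1 || p5 || !p2) — p5 is true.
  7. (p2 || !p1 || !p4) — p2 is true.
  8. (p6 || !p3 || !p4) — !p4 is true.
  9. (!p3 || !p4 || p2) — p2 is true.
  10. (p2 || p5 || !p3) — p2 is true.
  11. (!p1 || p2 || p4) — p2 is true.
  12. (p5 || !p3) — p5 is true.
  13. (!p6 || !p2 || !p1) — !p6 is true.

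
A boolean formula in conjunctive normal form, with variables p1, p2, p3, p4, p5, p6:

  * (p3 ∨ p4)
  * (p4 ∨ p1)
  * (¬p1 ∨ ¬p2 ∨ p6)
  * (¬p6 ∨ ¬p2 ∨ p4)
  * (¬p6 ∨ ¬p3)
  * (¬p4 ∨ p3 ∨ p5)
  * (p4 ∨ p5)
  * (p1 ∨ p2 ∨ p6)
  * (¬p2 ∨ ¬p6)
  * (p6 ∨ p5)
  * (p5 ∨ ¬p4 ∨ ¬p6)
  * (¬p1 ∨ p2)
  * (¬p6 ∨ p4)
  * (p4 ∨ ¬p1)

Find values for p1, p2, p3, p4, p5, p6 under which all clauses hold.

Pure literal: p5 appears only positively; assign p5 = True.
Branch on p1: take p1 = False.
  then p4 is forced to True.
Try p2 = True.
  then p6 is forced to False.
p3 is now unconstrained; take p3 = False.

p1=False, p2=True, p3=False, p4=True, p5=True, p6=False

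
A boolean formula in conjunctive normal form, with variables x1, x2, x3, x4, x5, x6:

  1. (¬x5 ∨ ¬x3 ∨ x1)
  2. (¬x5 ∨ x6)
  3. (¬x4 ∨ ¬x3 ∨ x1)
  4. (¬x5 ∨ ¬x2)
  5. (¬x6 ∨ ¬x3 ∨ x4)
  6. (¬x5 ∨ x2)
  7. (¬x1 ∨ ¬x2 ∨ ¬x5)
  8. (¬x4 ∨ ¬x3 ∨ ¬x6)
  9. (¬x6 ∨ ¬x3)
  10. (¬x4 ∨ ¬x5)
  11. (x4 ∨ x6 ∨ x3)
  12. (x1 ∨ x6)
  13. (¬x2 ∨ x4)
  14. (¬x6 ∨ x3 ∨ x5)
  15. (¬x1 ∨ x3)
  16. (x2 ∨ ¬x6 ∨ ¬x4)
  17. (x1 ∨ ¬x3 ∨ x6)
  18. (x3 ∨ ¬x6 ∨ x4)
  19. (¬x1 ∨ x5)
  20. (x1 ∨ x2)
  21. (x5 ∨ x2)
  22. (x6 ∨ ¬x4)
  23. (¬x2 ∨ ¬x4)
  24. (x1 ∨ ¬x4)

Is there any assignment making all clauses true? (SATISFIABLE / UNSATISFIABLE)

UNSATISFIABLE

x4 = True:
  propagation gives x5=False, x1=False; an empty clause results — contradiction.
x4 = False:
  propagation gives x2=False, x5=False; an empty clause results — contradiction.
Every branch closes, so no satisfying assignment exists.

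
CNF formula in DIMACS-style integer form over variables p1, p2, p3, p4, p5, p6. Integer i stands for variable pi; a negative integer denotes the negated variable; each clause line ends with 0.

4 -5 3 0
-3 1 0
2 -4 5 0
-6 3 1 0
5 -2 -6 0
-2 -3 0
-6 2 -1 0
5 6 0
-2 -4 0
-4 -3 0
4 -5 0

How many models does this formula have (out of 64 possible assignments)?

2

The models are:
  p1=0 p2=0 p3=0 p4=1 p5=1 p6=0
  p1=1 p2=0 p3=0 p4=1 p5=1 p6=0
That's 2 in total.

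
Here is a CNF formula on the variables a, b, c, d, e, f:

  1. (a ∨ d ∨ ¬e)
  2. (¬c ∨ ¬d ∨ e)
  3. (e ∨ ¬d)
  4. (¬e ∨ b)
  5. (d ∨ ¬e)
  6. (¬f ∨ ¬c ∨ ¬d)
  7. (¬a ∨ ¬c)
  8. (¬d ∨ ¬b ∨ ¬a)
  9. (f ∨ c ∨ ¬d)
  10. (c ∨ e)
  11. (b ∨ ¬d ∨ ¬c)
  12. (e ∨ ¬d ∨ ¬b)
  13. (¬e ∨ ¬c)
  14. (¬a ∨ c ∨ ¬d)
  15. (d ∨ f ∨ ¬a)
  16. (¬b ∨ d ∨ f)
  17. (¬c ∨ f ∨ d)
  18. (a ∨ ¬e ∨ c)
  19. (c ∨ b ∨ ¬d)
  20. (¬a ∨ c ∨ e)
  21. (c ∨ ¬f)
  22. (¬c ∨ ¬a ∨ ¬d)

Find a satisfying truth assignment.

a=F, b=F, c=T, d=F, e=F, f=T

Check each clause:
  1. (d ∨ ¬e ∨ a) — ¬e is true.
  2. (¬d ∨ e ∨ ¬c) — ¬d is true.
  3. (e ∨ ¬d) — ¬d is true.
  4. (b ∨ ¬e) — ¬e is true.
  5. (¬e ∨ d) — ¬e is true.
  6. (¬f ∨ ¬d ∨ ¬c) — ¬d is true.
  7. (¬a ∨ ¬c) — ¬a is true.
  8. (¬b ∨ ¬a ∨ ¬d) — ¬d is true.
  9. (c ∨ ¬d ∨ f) — c is true.
  10. (e ∨ c) — c is true.
  11. (¬c ∨ b ∨ ¬d) — ¬d is true.
  12. (e ∨ ¬d ∨ ¬b) — ¬d is true.
  13. (¬c ∨ ¬e) — ¬e is true.
  14. (¬a ∨ c ∨ ¬d) — c is true.
  15. (¬a ∨ f ∨ d) — ¬a is true.
  16. (f ∨ ¬b ∨ d) — f is true.
  17. (d ∨ f ∨ ¬c) — f is true.
  18. (¬e ∨ c ∨ a) — c is true.
  19. (c ∨ ¬d ∨ b) — c is true.
  20. (e ∨ ¬a ∨ c) — c is true.
  21. (¬f ∨ c) — c is true.
  22. (¬a ∨ ¬c ∨ ¬d) — ¬d is true.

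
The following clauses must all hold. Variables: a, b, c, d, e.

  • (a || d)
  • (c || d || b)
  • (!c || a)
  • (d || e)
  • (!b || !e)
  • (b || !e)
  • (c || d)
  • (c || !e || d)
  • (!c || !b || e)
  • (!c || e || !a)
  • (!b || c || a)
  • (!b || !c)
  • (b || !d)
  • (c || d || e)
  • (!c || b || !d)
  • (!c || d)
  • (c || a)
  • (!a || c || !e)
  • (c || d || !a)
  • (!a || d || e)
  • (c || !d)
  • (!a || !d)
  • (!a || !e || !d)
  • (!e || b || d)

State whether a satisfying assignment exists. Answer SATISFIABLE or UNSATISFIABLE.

c = True:
  propagation gives a=True, e=True, b=False; an empty clause results — contradiction.
c = False:
  propagation gives d=True; an empty clause results — contradiction.
Every branch closes, so no satisfying assignment exists.

UNSATISFIABLE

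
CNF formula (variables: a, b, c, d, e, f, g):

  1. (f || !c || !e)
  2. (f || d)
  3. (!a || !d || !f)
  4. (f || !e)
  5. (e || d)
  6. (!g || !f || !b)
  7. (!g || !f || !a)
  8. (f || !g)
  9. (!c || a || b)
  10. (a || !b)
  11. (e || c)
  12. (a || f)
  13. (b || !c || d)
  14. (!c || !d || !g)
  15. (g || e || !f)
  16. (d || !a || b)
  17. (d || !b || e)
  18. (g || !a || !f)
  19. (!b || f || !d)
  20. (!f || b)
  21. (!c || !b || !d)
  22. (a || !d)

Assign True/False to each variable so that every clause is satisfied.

a = 1  b = 0  c = 1  d = 1  e = 0  f = 0  g = 0

Check each clause:
  1. (f || !e || !c) — !e is true.
  2. (d || f) — d is true.
  3. (!f || !a || !d) — !f is true.
  4. (f || !e) — !e is true.
  5. (e || d) — d is true.
  6. (!f || !b || !g) — !g is true.
  7. (!g || !f || !a) — !g is true.
  8. (f || !g) — !g is true.
  9. (!c || a || b) — a is true.
  10. (a || !b) — a is true.
  11. (c || e) — c is true.
  12. (f || a) — a is true.
  13. (b || d || !c) — d is true.
  14. (!d || !c || !g) — !g is true.
  15. (!f || e || g) — !f is true.
  16. (!a || b || d) — d is true.
  17. (d || e || !b) — d is true.
  18. (!f || !a || g) — !f is true.
  19. (!d || f || !b) — !b is true.
  20. (!f || b) — !f is true.
  21. (!b || !d || !c) — !b is true.
  22. (!d || a) — a is true.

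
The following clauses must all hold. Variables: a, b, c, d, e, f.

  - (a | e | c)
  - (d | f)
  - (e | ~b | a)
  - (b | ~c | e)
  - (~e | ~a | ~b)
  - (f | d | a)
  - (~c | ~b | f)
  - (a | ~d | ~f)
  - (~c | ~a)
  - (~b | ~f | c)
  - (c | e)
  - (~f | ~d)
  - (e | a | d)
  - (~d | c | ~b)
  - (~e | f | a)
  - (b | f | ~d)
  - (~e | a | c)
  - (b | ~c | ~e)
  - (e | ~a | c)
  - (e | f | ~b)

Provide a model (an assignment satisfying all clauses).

a=T, b=F, c=F, d=F, e=T, f=T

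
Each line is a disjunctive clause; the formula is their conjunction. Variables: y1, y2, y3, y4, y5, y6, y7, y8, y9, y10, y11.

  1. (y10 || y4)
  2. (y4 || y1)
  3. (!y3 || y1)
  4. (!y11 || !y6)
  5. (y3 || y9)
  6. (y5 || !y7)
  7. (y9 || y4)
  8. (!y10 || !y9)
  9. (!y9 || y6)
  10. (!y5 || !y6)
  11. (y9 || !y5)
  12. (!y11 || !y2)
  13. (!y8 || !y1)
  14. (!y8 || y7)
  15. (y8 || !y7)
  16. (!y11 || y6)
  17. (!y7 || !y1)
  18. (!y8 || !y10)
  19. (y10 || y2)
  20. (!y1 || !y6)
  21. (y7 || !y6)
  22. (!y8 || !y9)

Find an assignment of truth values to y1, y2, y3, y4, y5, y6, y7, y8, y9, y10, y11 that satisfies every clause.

y1=True  y2=True  y3=True  y4=True  y5=False  y6=False  y7=False  y8=False  y9=False  y10=True  y11=False

Check each clause:
  1. (y4 || y10) — y10 is true.
  2. (y4 || y1) — y1 is true.
  3. (y1 || !y3) — y1 is true.
  4. (!y6 || !y11) — !y6 is true.
  5. (y9 || y3) — y3 is true.
  6. (!y7 || y5) — !y7 is true.
  7. (y9 || y4) — y4 is true.
  8. (!y9 || !y10) — !y9 is true.
  9. (y6 || !y9) — !y9 is true.
  10. (!y6 || !y5) — !y6 is true.
  11. (y9 || !y5) — !y5 is true.
  12. (!y11 || !y2) — !y11 is true.
  13. (!y8 || !y1) — !y8 is true.
  14. (y7 || !y8) — !y8 is true.
  15. (!y7 || y8) — !y7 is true.
  16. (y6 || !y11) — !y11 is true.
  17. (!y1 || !y7) — !y7 is true.
  18. (!y10 || !y8) — !y8 is true.
  19. (y2 || y10) — y2 is true.
  20. (!y6 || !y1) — !y6 is true.
  21. (!y6 || y7) — !y6 is true.
  22. (!y9 || !y8) — !y8 is true.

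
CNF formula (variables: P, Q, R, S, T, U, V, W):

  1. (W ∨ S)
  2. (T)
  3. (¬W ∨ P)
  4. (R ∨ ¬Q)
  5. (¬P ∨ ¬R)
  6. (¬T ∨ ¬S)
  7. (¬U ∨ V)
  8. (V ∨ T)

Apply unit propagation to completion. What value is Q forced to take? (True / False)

Unit clause (T) sets T = True.
(¬T ∨ ¬S) with T = True leaves only ¬S, so S = False.
(W ∨ S) with S = False leaves only W, so W = True.
In (P ∨ ¬W), ¬W is now false; P must hold, so P = True.
(¬R ∨ ¬P): since P = True, the clause reduces to (¬R). R = False.
(R ∨ ¬Q) with R = False leaves only ¬Q, so Q = False.

False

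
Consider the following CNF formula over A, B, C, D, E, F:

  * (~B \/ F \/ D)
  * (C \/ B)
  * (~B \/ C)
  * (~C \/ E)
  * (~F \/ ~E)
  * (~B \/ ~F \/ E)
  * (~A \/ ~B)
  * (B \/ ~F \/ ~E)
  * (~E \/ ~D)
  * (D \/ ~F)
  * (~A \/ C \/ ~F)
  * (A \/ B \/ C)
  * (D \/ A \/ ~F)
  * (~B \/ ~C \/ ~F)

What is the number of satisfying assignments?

2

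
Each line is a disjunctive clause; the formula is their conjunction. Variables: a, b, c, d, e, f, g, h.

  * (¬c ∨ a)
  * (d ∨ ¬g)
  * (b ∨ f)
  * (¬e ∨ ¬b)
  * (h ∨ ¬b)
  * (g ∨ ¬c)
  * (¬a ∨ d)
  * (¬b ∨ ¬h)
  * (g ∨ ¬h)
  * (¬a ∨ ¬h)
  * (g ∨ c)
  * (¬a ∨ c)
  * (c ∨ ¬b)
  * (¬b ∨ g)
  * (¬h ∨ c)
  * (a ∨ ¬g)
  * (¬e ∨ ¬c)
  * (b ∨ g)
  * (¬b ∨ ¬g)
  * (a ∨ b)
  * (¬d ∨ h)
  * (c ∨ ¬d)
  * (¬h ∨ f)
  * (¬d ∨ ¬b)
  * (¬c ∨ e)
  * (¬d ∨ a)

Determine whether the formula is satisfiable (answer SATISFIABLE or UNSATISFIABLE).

UNSATISFIABLE

b = True:
  propagation gives e=False, h=True; an empty clause results — contradiction.
b = False:
  propagation gives f=True, g=True, d=True, a=True; an empty clause results — contradiction.
Every branch closes, so no satisfying assignment exists.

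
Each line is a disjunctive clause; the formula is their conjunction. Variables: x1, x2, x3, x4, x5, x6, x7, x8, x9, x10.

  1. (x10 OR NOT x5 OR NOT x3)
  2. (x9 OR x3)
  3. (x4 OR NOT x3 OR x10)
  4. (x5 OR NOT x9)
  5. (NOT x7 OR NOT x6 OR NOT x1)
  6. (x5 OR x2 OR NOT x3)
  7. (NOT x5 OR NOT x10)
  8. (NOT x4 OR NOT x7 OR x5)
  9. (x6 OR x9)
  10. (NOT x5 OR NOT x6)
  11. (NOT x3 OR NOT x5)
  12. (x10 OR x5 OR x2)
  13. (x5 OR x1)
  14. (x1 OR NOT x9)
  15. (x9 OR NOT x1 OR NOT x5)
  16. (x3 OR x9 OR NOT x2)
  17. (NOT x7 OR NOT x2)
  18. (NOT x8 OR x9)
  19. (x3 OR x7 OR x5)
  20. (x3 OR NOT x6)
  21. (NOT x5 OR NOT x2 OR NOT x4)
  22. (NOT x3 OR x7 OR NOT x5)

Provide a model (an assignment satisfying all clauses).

x1 = 1, x2 = 1, x3 = 0, x4 = 0, x5 = 1, x6 = 0, x7 = 0, x8 = 0, x9 = 1, x10 = 0

x8 occurs only negated in the remaining clauses — set x8 = False.
Try x1 = True.
Branch on x2: take x2 = True.
  then x7 is forced to False.
For the remaining variables, x3 = False, x4 = False, x5 = True, x6 = False, x9 = True, x10 = False works.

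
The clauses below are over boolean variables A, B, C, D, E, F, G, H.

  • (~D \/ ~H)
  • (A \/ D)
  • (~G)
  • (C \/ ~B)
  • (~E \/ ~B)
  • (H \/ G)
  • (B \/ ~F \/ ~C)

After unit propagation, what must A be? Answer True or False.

(~G) is a unit clause: G = False.
(H \/ G) with G = False leaves only H, so H = True.
(~D \/ ~H) with H = True leaves only ~D, so D = False.
From (A \/ D) and D = False: A = True.

True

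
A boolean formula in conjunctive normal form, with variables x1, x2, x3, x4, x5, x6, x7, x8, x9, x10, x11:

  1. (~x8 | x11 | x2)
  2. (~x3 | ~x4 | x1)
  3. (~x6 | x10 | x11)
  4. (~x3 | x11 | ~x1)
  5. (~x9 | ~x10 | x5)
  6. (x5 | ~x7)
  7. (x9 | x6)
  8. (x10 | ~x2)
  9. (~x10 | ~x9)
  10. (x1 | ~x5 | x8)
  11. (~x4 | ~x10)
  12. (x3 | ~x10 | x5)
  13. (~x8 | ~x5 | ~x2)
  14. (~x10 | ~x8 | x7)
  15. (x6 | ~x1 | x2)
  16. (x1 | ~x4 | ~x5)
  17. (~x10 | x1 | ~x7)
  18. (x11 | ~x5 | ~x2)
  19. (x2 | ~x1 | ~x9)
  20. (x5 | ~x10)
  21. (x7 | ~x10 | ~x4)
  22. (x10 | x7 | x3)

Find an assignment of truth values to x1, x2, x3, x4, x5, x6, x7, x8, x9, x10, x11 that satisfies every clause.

x1=1, x2=1, x3=0, x4=0, x5=1, x6=1, x7=1, x8=0, x9=0, x10=1, x11=1

Check each clause:
  1. (x2 | ~x8 | x11) — ~x8 is true.
  2. (~x3 | x1 | ~x4) — x1 is true.
  3. (x11 | ~x6 | x10) — x10 is true.
  4. (~x1 | x11 | ~x3) — x11 is true.
  5. (~x10 | ~x9 | x5) — x5 is true.
  6. (~x7 | x5) — x5 is true.
  7. (x6 | x9) — x6 is true.
  8. (x10 | ~x2) — x10 is true.
  9. (~x10 | ~x9) — ~x9 is true.
  10. (~x5 | x1 | x8) — x1 is true.
  11. (~x10 | ~x4) — ~x4 is true.
  12. (x5 | ~x10 | x3) — x5 is true.
  13. (~x5 | ~x8 | ~x2) — ~x8 is true.
  14. (x7 | ~x10 | ~x8) — ~x8 is true.
  15. (~x1 | x2 | x6) — x2 is true.
  16. (x1 | ~x5 | ~x4) — x1 is true.
  17. (~x10 | ~x7 | x1) — x1 is true.
  18. (~x5 | x11 | ~x2) — x11 is true.
  19. (~x1 | x2 | ~x9) — x2 is true.
  20. (x5 | ~x10) — x5 is true.
  21. (x7 | ~x4 | ~x10) — ~x4 is true.
  22. (x7 | x3 | x10) — x10 is true.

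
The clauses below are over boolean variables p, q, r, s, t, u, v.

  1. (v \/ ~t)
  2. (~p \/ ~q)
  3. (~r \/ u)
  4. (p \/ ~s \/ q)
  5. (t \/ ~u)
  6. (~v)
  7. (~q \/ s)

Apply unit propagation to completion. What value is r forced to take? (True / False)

Unit clause (~v) sets v = False.
(~t \/ v) with v = False leaves only ~t, so t = False.
(~u \/ t) with t = False leaves only ~u, so u = False.
(u \/ ~r): since u = False, the clause reduces to (~r). r = False.

False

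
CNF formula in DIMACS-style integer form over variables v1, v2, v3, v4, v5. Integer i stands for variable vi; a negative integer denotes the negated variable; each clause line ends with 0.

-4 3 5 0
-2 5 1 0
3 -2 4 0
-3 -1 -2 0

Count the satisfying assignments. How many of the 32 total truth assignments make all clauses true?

18

Case analysis on v2 and v3:
  v2=T, v3=T: remaining (v1,v4,v5) ∈ {(F,F,T); (F,T,T)} — 2.
  v2=T, v3=F: remaining (v1,v4,v5) ∈ {(F,T,T); (T,T,T)} — 2.
  v2=F, v3=T: v1, v4, v5 free → 2^3 = 8.
  v2=F, v3=F: v1 free; 3 ways for (v4,v5) × 2^1 = 6.
Total: 2 + 2 + 8 + 6 = 18.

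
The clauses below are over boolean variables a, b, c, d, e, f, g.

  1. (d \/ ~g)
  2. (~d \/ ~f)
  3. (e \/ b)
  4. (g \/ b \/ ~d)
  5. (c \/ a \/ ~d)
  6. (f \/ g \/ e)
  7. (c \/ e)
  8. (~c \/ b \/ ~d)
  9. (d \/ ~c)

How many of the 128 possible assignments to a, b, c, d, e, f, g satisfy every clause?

Case analysis on d and c:
  d=T, c=T: a free; 3 ways for (b,e,f,g) × 2^1 = 6.
  d=T, c=F: remaining (a,b,e,f,g) ∈ {(T,F,T,F,T); (T,T,T,F,F); (T,T,T,F,T)} — 3.
  d=F, c=T: a clause becomes empty — 0.
  d=F, c=F: forces e=T; g=F; a, b, f free → 2^3 = 8.
Total: 6 + 3 + 0 + 8 = 17.

17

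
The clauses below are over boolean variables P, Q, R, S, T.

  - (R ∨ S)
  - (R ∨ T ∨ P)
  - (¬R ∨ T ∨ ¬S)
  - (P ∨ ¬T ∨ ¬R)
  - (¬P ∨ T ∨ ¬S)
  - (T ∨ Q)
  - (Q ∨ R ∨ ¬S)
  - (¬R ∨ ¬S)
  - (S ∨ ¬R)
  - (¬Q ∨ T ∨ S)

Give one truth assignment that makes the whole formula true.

P=False, Q=True, R=False, S=True, T=True

Check each clause:
  1. (S ∨ R) — S is true.
  2. (R ∨ P ∨ T) — T is true.
  3. (T ∨ ¬R ∨ ¬S) — T is true.
  4. (¬T ∨ ¬R ∨ P) — ¬R is true.
  5. (¬S ∨ ¬P ∨ T) — T is true.
  6. (Q ∨ T) — Q is true.
  7. (R ∨ Q ∨ ¬S) — Q is true.
  8. (¬S ∨ ¬R) — ¬R is true.
  9. (¬R ∨ S) — S is true.
  10. (¬Q ∨ S ∨ T) — S is true.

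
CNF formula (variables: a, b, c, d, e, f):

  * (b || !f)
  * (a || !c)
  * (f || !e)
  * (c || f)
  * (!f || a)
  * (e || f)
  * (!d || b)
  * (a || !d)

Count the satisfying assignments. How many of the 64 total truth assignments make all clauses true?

8

Satisfying assignments:
  a=1 b=1 c=0 d=0 e=0 f=1
  a=1 b=1 c=0 d=0 e=1 f=1
  a=1 b=1 c=0 d=1 e=0 f=1
  a=1 b=1 c=0 d=1 e=1 f=1
  a=1 b=1 c=1 d=0 e=0 f=1
  a=1 b=1 c=1 d=0 e=1 f=1
  a=1 b=1 c=1 d=1 e=0 f=1
  a=1 b=1 c=1 d=1 e=1 f=1
Count: 8.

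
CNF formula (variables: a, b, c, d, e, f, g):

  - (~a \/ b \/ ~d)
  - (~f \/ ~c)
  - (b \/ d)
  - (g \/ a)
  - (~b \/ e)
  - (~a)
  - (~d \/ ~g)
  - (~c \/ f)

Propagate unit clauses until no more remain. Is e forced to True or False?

(~a) stands alone — a = False.
From (g \/ a) and a = False: g = True.
In (~g \/ ~d), ~g is now false; ~d must hold, so d = False.
(d \/ b): since d = False, the clause reduces to (b). b = True.
(~b \/ e) with b = True leaves only e, so e = True.

True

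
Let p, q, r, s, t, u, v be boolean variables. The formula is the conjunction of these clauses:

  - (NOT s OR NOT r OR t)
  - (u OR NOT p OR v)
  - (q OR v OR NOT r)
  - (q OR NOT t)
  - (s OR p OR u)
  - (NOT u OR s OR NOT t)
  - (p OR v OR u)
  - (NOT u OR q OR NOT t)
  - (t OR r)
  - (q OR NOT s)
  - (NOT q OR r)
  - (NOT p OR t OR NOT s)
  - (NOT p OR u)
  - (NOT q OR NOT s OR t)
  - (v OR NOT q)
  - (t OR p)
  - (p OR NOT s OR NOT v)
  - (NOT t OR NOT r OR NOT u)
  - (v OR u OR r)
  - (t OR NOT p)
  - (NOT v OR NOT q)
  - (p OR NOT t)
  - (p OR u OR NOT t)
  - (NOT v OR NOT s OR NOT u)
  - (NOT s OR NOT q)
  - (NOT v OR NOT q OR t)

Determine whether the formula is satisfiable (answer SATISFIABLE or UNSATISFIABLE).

UNSATISFIABLE

t = True:
  propagation gives q=True, r=True, v=True; an empty clause results — contradiction.
t = False:
  propagation gives r=True, s=False, p=True; an empty clause results — contradiction.
Every branch closes, so no satisfying assignment exists.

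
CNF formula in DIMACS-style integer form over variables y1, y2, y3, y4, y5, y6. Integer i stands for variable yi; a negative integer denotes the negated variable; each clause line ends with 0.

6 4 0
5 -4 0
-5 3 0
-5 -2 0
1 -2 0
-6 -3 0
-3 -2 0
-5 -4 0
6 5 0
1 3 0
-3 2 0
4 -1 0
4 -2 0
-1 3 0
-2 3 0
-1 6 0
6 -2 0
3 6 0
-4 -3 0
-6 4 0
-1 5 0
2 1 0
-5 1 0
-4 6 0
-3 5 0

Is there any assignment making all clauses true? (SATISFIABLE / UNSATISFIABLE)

UNSATISFIABLE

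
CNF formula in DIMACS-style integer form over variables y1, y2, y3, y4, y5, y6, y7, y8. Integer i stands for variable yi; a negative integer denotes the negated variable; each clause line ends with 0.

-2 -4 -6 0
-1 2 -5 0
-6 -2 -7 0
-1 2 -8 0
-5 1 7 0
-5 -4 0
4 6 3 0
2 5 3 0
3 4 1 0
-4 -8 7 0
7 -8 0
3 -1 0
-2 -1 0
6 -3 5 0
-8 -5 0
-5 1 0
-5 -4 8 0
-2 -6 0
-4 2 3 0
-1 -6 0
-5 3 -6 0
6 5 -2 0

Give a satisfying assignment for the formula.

y1=F, y2=F, y3=T, y4=T, y5=F, y6=T, y7=T, y8=T

Check each clause:
  1. (NOT y4 OR NOT y2 OR NOT y6) — NOT y2 is true.
  2. (NOT y1 OR y2 OR NOT y5) — NOT y5 is true.
  3. (NOT y2 OR NOT y7 OR NOT y6) — NOT y2 is true.
  4. (y2 OR NOT y1 OR NOT y8) — NOT y1 is true.
  5. (y7 OR y1 OR NOT y5) — NOT y5 is true.
  6. (NOT y5 OR NOT y4) — NOT y5 is true.
  7. (y4 OR y6 OR y3) — y3 is true.
  8. (y3 OR y2 OR y5) — y3 is true.
  9. (y3 OR y1 OR y4) — y3 is true.
  10. (NOT y8 OR y7 OR NOT y4) — y7 is true.
  11. (y7 OR NOT y8) — y7 is true.
  12. (NOT y1 OR y3) — y3 is true.
  13. (NOT y1 OR NOT y2) — NOT y2 is true.
  14. (y5 OR y6 OR NOT y3) — y6 is true.
  15. (NOT y8 OR NOT y5) — NOT y5 is true.
  16. (NOT y5 OR y1) — NOT y5 is true.
  17. (y8 OR NOT y4 OR NOT y5) — y8 is true.
  18. (NOT y2 OR NOT y6) — NOT y2 is true.
  19. (y3 OR y2 OR NOT y4) — y3 is true.
  20. (NOT y6 OR NOT y1) — NOT y1 is true.
  21. (NOT y6 OR NOT y5 OR y3) — y3 is true.
  22. (NOT y2 OR y5 OR y6) — y6 is true.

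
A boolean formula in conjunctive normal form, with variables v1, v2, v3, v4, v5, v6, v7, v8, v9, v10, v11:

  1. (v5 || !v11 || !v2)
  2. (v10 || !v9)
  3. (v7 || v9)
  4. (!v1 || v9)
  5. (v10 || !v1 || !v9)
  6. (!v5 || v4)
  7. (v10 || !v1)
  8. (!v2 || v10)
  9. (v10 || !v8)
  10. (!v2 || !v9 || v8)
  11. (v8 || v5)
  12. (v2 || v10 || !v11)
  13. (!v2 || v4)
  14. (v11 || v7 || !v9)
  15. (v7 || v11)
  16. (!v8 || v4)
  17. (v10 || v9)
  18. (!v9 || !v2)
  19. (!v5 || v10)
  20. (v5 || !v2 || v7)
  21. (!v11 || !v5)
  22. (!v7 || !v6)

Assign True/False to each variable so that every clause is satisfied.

Pure literal: v1 appears only negated; assign v1 = False.
v4 occurs only positively in the remaining clauses — set v4 = True.
Set v2 = False and propagate.
Try v5 = True.
  then v10 is forced to True.
  then v11 is forced to False.
  then v7 is forced to True.
  then v6 is forced to False.
v3, v8, v9 are now unconstrained; take v3 = True, v8 = True, v9 = True.
Check each clause:
  1. (!v11 || !v2 || v5) — v5 is true.
  2. (!v9 || v10) — v10 is true.
  3. (v7 || v9) — v9 is true.
  4. (!v1 || v9) — v9 is true.
  5. (!v1 || v10 || !v9) — v10 is true.
  6. (v4 || !v5) — v4 is true.
  7. (v10 || !v1) — v10 is true.
  8. (!v2 || v10) — v10 is true.
  9. (v10 || !v8) — v10 is true.
  10. (v8 || !v2 || !v9) — v8 is true.
  11. (v5 || v8) — v8 is true.
  12. (!v11 || v2 || v10) — v10 is true.
  13. (!v2 || v4) — v4 is true.
  14. (!v9 || v11 || v7) — v7 is true.
  15. (v7 || v11) — v7 is true.
  16. (v4 || !v8) — v4 is true.
  17. (v9 || v10) — v9 is true.
  18. (!v2 || !v9) — !v2 is true.
  19. (v10 || !v5) — v10 is true.
  20. (v7 || v5 || !v2) — v5 is true.
  21. (!v5 || !v11) — !v11 is true.
  22. (!v7 || !v6) — !v6 is true.

v1=F, v2=F, v3=T, v4=T, v5=T, v6=F, v7=T, v8=T, v9=T, v10=T, v11=F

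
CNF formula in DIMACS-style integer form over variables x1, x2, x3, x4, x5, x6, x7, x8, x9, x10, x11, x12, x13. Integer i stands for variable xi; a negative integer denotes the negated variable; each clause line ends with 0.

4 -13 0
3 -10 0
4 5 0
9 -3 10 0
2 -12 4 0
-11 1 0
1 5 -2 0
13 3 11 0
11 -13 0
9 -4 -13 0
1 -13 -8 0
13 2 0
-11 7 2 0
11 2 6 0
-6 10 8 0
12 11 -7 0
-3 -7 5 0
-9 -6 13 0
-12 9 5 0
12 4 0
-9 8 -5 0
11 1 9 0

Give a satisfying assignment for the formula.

x1=True, x2=True, x3=True, x4=False, x5=True, x6=True, x7=False, x8=False, x9=False, x10=True, x11=True, x12=True, x13=False

Pure literal: x1 appears only positively; assign x1 = True.
Set x2 = True and propagate.
The remaining clauses are satisfied by x3 = True, x4 = False, x5 = True, x6 = True, x7 = False, x8 = False, x9 = False, x10 = True, x11 = True, x12 = True, x13 = False.
Every clause has at least one true literal under this assignment.
Check each clause:
  1. (~x13 \/ x4) — ~x13 is true.
  2. (~x10 \/ x3) — x3 is true.
  3. (x5 \/ x4) — x5 is true.
  4. (x9 \/ x10 \/ ~x3) — x10 is true.
  5. (x4 \/ ~x12 \/ x2) — x2 is true.
  6. (x1 \/ ~x11) — x1 is true.
  7. (x1 \/ x5 \/ ~x2) — x1 is true.
  8. (x11 \/ x3 \/ x13) — x3 is true.
  9. (~x13 \/ x11) — x11 is true.
  10. (~x4 \/ x9 \/ ~x13) — ~x13 is true.
  11. (~x13 \/ x1 \/ ~x8) — ~x8 is true.
  12. (x2 \/ x13) — x2 is true.
  13. (~x11 \/ x2 \/ x7) — x2 is true.
  14. (x6 \/ x2 \/ x11) — x2 is true.
  15. (x10 \/ x8 \/ ~x6) — x10 is true.
  16. (x12 \/ ~x7 \/ x11) — ~x7 is true.
  17. (x5 \/ ~x7 \/ ~x3) — ~x7 is true.
  18. (~x9 \/ x13 \/ ~x6) — ~x9 is true.
  19. (~x12 \/ x9 \/ x5) — x5 is true.
  20. (x12 \/ x4) — x12 is true.
  21. (x8 \/ ~x9 \/ ~x5) — ~x9 is true.
  22. (x11 \/ x9 \/ x1) — x1 is true.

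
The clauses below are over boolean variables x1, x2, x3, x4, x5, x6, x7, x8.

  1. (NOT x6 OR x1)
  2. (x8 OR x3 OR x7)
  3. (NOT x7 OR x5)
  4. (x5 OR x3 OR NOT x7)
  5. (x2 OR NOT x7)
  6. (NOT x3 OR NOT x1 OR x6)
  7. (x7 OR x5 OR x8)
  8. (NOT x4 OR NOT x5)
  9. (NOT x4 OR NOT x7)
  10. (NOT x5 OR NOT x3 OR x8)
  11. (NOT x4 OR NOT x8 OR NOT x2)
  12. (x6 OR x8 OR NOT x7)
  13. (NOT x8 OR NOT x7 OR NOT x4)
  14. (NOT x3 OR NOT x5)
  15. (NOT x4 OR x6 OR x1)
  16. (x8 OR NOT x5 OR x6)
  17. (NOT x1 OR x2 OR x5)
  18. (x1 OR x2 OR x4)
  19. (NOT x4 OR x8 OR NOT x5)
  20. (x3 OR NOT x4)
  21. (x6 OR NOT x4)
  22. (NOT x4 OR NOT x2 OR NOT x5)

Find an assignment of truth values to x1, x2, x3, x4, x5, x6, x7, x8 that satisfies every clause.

Try x1 = True.
Branch on x2: take x2 = True.
Branch on x3: take x3 = False.
  then x4 is forced to False.
For the remaining variables, x5 = False, x6 = True, x7 = False, x8 = True works.

x1 = True, x2 = True, x3 = False, x4 = False, x5 = False, x6 = True, x7 = False, x8 = True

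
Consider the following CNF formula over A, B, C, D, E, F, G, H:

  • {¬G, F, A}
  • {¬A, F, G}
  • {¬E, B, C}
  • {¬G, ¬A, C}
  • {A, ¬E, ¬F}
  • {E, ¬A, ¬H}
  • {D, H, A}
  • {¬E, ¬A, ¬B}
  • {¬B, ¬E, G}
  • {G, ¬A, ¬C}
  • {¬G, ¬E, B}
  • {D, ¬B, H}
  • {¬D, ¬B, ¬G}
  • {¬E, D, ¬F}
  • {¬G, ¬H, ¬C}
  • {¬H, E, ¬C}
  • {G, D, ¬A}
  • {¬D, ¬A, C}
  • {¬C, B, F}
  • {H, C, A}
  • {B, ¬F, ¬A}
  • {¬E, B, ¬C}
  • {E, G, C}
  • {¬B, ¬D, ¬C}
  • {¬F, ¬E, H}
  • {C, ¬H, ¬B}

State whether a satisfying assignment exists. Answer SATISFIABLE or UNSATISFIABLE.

SATISFIABLE

Set A = False and propagate.
For the remaining variables, B = False, C = True, D = True, E = False, F = True, G = True, H = False works.
So A = 0, B = 0, C = 1, D = 1, E = 0, F = 1, G = 1, H = 0 is a satisfying assignment.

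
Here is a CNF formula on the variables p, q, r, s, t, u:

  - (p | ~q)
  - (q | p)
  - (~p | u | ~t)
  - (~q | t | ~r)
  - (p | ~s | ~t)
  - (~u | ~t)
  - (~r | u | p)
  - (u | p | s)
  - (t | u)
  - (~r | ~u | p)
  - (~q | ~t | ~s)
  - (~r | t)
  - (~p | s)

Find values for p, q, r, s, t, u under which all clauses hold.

p=T, q=F, r=F, s=T, t=F, u=T

Check each clause:
  1. (p | ~q) — p is true.
  2. (q | p) — p is true.
  3. (~t | u | ~p) — ~t is true.
  4. (~q | ~r | t) — ~r is true.
  5. (p | ~s | ~t) — p is true.
  6. (~t | ~u) — ~t is true.
  7. (~r | p | u) — p is true.
  8. (u | p | s) — p is true.
  9. (t | u) — u is true.
  10. (p | ~u | ~r) — p is true.
  11. (~s | ~q | ~t) — ~t is true.
  12. (t | ~r) — ~r is true.
  13. (~p | s) — s is true.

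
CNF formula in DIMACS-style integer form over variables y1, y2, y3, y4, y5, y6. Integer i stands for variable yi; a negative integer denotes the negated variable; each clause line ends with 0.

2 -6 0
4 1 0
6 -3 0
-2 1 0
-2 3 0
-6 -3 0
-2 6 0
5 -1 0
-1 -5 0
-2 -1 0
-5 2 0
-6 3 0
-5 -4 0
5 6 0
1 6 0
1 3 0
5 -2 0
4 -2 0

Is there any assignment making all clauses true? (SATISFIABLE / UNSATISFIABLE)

UNSATISFIABLE

y2 = True:
  propagation gives y1=True; an empty clause results — contradiction.
y2 = False:
  propagation gives y6=False, y3=False, y5=False; an empty clause results — contradiction.
Every branch closes, so no satisfying assignment exists.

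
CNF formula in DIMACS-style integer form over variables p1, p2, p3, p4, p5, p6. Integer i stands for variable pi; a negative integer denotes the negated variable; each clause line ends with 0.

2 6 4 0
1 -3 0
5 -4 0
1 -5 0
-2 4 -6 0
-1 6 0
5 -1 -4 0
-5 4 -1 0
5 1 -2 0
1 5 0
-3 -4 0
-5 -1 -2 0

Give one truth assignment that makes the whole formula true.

p1 = 1  p2 = 0  p3 = 1  p4 = 0  p5 = 0  p6 = 1

Check each clause:
  1. (p4 ∨ p2 ∨ p6) — p6 is true.
  2. (p1 ∨ ¬p3) — p1 is true.
  3. (¬p4 ∨ p5) — ¬p4 is true.
  4. (¬p5 ∨ p1) — p1 is true.
  5. (¬p2 ∨ p4 ∨ ¬p6) — ¬p2 is true.
  6. (¬p1 ∨ p6) — p6 is true.
  7. (¬p4 ∨ p5 ∨ ¬p1) — ¬p4 is true.
  8. (p4 ∨ ¬p5 ∨ ¬p1) — ¬p5 is true.
  9. (p5 ∨ ¬p2 ∨ p1) — p1 is true.
  10. (p1 ∨ p5) — p1 is true.
  11. (¬p3 ∨ ¬p4) — ¬p4 is true.
  12. (¬p1 ∨ ¬p2 ∨ ¬p5) — ¬p5 is true.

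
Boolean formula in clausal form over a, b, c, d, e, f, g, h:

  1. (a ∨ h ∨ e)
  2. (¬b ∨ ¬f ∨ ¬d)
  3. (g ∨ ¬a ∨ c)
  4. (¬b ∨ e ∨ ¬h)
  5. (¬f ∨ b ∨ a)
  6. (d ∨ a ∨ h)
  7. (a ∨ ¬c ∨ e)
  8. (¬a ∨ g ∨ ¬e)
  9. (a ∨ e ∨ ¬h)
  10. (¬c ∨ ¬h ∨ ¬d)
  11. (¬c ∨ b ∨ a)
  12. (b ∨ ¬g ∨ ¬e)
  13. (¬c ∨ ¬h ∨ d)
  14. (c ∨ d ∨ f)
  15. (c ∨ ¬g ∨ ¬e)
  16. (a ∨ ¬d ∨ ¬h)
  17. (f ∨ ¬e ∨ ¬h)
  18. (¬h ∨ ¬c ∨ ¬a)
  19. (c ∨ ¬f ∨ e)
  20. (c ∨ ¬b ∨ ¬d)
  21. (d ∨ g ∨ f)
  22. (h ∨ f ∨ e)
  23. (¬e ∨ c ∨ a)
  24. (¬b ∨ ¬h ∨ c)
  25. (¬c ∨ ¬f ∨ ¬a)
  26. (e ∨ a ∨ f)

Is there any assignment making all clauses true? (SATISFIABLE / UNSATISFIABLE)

SATISFIABLE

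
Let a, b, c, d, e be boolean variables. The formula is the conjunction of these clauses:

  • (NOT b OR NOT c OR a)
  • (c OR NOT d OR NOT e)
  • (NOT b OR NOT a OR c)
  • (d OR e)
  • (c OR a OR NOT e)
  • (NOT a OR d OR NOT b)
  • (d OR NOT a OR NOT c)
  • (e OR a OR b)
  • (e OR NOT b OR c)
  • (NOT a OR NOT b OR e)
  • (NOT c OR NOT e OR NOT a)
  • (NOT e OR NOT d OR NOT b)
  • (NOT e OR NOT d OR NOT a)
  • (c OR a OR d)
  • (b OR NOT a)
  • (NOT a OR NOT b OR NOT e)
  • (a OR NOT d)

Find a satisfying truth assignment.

Branch on a: take a = False.
  then d is forced to False.
  then e is forced to True.
  then c is forced to True.
  then b is forced to False.
Every clause has at least one true literal under this assignment.

a=False, b=False, c=True, d=False, e=True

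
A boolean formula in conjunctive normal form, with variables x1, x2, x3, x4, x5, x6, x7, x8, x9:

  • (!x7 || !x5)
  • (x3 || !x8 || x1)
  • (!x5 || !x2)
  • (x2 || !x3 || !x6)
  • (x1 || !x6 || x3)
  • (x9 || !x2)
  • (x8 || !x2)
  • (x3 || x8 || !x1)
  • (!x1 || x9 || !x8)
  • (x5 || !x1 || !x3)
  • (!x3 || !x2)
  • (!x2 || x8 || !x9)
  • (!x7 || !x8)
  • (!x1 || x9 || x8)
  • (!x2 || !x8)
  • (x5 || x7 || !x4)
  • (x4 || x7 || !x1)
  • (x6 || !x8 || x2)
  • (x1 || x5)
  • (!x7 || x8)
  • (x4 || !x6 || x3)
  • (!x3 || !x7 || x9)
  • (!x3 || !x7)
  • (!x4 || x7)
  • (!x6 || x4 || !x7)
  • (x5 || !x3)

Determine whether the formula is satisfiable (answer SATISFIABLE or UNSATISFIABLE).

SATISFIABLE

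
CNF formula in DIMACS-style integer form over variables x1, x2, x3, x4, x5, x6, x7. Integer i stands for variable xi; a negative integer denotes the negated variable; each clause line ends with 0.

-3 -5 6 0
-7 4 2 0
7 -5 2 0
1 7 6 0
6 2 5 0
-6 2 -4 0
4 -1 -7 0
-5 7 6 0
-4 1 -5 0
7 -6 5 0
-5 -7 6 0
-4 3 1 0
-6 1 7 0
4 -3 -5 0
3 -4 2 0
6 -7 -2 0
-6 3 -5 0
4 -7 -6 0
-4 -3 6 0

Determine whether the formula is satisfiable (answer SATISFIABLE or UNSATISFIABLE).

SATISFIABLE

Set x1 = True and propagate.
Branch on x2: take x2 = True.
For the remaining variables, x3 = True, x4 = False, x5 = False, x6 = False, x7 = False works.
So x1 = T, x2 = T, x3 = T, x4 = F, x5 = F, x6 = F, x7 = F is a satisfying assignment.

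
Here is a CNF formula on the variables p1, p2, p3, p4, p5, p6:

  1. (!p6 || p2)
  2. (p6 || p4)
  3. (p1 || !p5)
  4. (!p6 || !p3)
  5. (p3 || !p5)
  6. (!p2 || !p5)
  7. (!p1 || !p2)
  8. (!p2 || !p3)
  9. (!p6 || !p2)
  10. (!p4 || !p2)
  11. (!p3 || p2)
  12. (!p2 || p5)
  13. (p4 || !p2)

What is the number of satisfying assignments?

Satisfying assignments:
  p1=F p2=F p3=F p4=T p5=F p6=F
  p1=T p2=F p3=F p4=T p5=F p6=F
That's 2 in total.

2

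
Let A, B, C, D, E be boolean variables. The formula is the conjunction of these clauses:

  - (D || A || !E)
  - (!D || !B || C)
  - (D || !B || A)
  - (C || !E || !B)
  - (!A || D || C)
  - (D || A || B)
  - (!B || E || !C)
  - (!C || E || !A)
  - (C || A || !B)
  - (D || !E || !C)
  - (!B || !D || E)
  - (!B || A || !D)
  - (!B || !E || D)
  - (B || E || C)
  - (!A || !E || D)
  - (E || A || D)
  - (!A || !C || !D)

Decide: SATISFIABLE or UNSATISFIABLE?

SATISFIABLE

Set A = False and propagate.
The remaining clauses are satisfied by B = False, C = True, D = True, E = False.
Every clause has at least one true literal under this assignment.
So A=0, B=0, C=1, D=1, E=0 is a satisfying assignment.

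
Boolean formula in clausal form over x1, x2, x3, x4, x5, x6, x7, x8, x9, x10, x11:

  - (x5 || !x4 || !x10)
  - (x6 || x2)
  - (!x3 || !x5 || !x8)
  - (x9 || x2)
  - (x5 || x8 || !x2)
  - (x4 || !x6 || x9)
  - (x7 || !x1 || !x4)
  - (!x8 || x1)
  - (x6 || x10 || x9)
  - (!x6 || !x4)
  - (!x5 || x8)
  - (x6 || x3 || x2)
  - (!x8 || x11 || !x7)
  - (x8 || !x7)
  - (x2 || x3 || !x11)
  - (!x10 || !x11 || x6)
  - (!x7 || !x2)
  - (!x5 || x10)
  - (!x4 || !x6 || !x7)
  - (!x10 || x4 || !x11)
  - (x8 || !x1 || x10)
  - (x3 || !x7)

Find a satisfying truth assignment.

x1=True, x2=True, x3=True, x4=False, x5=False, x6=False, x7=False, x8=True, x9=False, x10=True, x11=False

Try x1 = True.
The remaining clauses are satisfied by x2 = True, x3 = True, x4 = False, x5 = False, x6 = False, x7 = False, x8 = True, x9 = False, x10 = True, x11 = False.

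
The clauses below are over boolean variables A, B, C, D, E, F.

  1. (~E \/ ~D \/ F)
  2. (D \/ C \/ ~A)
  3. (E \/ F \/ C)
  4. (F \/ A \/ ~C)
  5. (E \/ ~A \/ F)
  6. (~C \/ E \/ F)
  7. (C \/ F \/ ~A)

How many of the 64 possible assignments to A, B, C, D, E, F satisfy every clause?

32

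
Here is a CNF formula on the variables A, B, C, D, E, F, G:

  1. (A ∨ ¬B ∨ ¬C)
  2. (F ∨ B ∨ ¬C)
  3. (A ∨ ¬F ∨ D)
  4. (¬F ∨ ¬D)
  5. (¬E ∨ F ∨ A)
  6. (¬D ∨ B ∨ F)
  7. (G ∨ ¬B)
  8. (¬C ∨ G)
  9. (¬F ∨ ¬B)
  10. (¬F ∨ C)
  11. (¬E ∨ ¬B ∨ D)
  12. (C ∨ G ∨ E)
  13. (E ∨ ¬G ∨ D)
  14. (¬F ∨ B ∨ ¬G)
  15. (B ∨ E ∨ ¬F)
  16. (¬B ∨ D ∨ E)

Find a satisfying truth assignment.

A=True, B=True, C=False, D=True, E=False, F=False, G=True

A occurs only positively in the remaining clauses — set A = True.
Set B = True and propagate.
  then G is forced to True.
  then F is forced to False.
Try D = True.
C, E are now unconstrained; take C = False, E = False.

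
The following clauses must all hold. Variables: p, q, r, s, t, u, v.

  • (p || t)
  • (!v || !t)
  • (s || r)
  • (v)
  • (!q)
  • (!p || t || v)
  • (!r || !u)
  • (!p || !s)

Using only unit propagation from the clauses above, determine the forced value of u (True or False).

Unit clause (v) sets v = True.
In (!v || !t), !v is now false; !t must hold, so t = False.
(p || t) with t = False leaves only p, so p = True.
(!q) is a unit clause: q = False.
From (!s || !p) and p = True: s = False.
(s || r) with s = False leaves only r, so r = True.
(!u || !r) with r = True leaves only !u, so u = False.

False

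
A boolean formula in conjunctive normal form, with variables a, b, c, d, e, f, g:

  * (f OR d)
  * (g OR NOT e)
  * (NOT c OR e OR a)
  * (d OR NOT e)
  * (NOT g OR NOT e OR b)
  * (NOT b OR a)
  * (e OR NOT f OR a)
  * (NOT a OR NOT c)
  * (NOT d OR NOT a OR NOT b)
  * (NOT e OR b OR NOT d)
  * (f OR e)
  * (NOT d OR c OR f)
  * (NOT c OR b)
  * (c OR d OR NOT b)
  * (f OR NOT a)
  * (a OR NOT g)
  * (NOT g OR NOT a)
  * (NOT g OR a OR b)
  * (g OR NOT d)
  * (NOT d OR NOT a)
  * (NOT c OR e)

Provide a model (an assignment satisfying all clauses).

a=True, b=False, c=False, d=False, e=False, f=True, g=False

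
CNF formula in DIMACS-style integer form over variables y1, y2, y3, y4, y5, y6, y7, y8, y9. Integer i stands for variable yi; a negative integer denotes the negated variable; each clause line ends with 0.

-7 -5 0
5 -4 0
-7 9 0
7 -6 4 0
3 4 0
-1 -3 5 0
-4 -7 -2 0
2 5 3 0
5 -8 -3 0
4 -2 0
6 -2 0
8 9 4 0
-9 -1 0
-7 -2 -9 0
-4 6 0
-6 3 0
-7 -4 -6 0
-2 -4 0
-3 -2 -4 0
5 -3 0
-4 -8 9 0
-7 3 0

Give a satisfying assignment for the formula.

y1=F  y2=F  y3=T  y4=F  y5=T  y6=F  y7=F  y8=F  y9=T

Pure literal: y1 appears only negated; assign y1 = False.
Try y2 = False.
Set y3 = True and propagate.
  then y5 is forced to True.
  then y7 is forced to False.
Branch on y4: take y4 = False.
  then y6 is forced to False.
The remaining clauses are satisfied by y8 = False, y9 = True.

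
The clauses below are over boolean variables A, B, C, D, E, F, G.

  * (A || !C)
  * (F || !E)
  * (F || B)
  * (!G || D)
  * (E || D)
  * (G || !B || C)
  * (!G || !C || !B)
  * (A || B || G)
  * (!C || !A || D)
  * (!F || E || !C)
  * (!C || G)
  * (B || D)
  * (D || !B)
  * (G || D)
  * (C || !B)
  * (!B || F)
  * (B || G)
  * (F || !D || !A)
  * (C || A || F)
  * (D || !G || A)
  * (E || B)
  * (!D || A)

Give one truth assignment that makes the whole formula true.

A=1, B=0, C=0, D=1, E=1, F=1, G=1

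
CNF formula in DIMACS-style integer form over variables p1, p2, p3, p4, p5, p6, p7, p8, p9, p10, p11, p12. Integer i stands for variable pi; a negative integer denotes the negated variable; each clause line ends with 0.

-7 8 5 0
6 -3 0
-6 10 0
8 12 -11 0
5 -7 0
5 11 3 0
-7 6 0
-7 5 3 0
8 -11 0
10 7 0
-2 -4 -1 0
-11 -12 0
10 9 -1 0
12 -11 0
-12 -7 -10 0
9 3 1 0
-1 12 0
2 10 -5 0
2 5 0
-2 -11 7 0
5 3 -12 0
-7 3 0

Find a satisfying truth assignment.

p1 = 0, p2 = 0, p3 = 1, p4 = 0, p5 = 1, p6 = 1, p7 = 0, p8 = 0, p9 = 1, p10 = 1, p11 = 0, p12 = 1

Check each clause:
  1. {p8, ¬p7, p5} — ¬p7 is true.
  2. {p6, ¬p3} — p6 is true.
  3. {¬p6, p10} — p10 is true.
  4. {p12, ¬p11, p8} — p12 is true.
  5. {¬p7, p5} — ¬p7 is true.
  6. {p3, p5, p11} — p3 is true.
  7. {¬p7, p6} — ¬p7 is true.
  8. {p5, ¬p7, p3} — ¬p7 is true.
  9. {p8, ¬p11} — ¬p11 is true.
  10. {p10, p7} — p10 is true.
  11. {¬p2, ¬p4, ¬p1} — ¬p4 is true.
  12. {¬p11, ¬p12} — ¬p11 is true.
  13. {¬p1, p10, p9} — p9 is true.
  14. {¬p11, p12} — p12 is true.
  15. {¬p12, ¬p10, ¬p7} — ¬p7 is true.
  16. {p1, p9, p3} — p3 is true.
  17. {p12, ¬p1} — p12 is true.
  18. {¬p5, p10, p2} — p10 is true.
  19. {p2, p5} — p5 is true.
  20. {¬p2, p7, ¬p11} — ¬p11 is true.
  21. {p3, ¬p12, p5} — p3 is true.
  22. {p3, ¬p7} — ¬p7 is true.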